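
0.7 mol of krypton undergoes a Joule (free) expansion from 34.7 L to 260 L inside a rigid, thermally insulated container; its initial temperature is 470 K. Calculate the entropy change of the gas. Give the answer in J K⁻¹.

ΔS_gas = 11.7 J/K

No heat is exchanged and no work is done, so the ideal-gas temperature stays constant.
Entropy is a state function; using a reversible isothermal path, ΔS_gas = nR ln(V₂/V₁) = 0.7 × 8.314 × ln(260/34.7) = 11.7 J/K.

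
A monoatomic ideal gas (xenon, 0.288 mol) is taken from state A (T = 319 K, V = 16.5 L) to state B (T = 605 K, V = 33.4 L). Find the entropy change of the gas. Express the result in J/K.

Entropy is a state function: ΔS = nC_V ln(T₂/T₁) + nR ln(V₂/V₁), with C_V = 3R/2 = 12.47 J mol⁻¹ K⁻¹ for a monoatomic ideal gas.
ΔS = 0.288 × [12.47 × ln(605/319) + 8.314 × ln(33.4/16.5)] = 3.99 J/K.

ΔS = 3.99 J/K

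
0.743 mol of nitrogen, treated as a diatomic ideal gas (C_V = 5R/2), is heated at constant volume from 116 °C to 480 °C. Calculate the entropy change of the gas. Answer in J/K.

ΔS = 10.2 J/K

In kelvin: T₁ = 389.15 K, T₂ = 753.15 K. At constant volume, ΔS = nC_V ln(T₂/T₁) with C_V = 5R/2 = 20.79 J mol⁻¹ K⁻¹.
ΔS = 0.743 × 20.79 × ln(753.15/389.15) = 10.2 J/K.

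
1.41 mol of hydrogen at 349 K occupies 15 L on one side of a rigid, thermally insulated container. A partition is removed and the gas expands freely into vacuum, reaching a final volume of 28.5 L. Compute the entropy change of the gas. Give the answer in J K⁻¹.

No heat is exchanged and no work is done, so the ideal-gas temperature stays constant.
Entropy is a state function; using a reversible isothermal path, ΔS_gas = nR ln(V₂/V₁) = 1.41 × 8.314 × ln(28.5/15) = 7.52 J/K.

ΔS_gas = 7.52 J/K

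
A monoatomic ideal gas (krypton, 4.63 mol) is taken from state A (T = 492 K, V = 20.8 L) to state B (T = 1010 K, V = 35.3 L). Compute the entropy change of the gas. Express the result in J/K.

Entropy is a state function: ΔS = nC_V ln(T₂/T₁) + nR ln(V₂/V₁), with C_V = 3R/2 = 12.47 J mol⁻¹ K⁻¹ for a monoatomic ideal gas.
ΔS = 4.63 × [12.47 × ln(1010/492) + 8.314 × ln(35.3/20.8)] = 61.9 J/K.

ΔS = 61.9 J/K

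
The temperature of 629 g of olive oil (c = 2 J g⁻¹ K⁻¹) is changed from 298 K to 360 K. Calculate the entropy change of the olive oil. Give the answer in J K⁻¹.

ΔS = 238 J/K

ΔS = ∫dQ_rev/T = m c ln(T₂/T₁) = 629 × 2 × ln(360/298) = 238 J/K.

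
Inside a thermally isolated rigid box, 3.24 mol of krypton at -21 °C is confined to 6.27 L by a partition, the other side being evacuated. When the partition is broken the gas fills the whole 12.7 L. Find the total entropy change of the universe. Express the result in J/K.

For an ideal gas in free expansion Q = 0 and W = 0, so T is unchanged.
Entropy is a state function; using a reversible isothermal path, ΔS_gas = nR ln(V₂/V₁) = 3.24 × 8.314 × ln(12.7/6.27) = 19 J/K.
The insulated surroundings exchange no heat, so ΔS_surr = 0 and ΔS_universe = ΔS_gas.

ΔS_universe = 19 J/K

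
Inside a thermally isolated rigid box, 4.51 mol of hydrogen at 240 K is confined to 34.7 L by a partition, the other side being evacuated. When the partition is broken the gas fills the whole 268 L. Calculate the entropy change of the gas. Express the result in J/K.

No heat is exchanged and no work is done, so the ideal-gas temperature stays constant.
Entropy is a state function; using a reversible isothermal path, ΔS_gas = nR ln(V₂/V₁) = 4.51 × 8.314 × ln(268/34.7) = 76.7 J/K.

ΔS_gas = 76.7 J/K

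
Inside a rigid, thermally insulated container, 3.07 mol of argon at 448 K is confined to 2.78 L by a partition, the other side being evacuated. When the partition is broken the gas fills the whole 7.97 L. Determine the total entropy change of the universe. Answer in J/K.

ΔS_universe = 26.9 J/K

No heat is exchanged and no work is done, so the ideal-gas temperature stays constant.
Entropy is a state function; using a reversible isothermal path, ΔS_gas = nR ln(V₂/V₁) = 3.07 × 8.314 × ln(7.97/2.78) = 26.9 J/K.
The insulated surroundings exchange no heat, so ΔS_surr = 0 and ΔS_universe = ΔS_gas.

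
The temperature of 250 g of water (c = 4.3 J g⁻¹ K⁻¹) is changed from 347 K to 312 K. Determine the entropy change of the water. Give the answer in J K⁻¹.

ΔS = ∫dQ_rev/T = m c ln(T₂/T₁) = 250 × 4.3 × ln(312/347) = -114 J/K.

ΔS = -114 J/K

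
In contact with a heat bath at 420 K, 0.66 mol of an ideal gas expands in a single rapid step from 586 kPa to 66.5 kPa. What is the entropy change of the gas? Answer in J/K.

Entropy is a state function, so ΔS_gas depends only on the end states.
For an isothermal ideal gas ΔS_gas = nR ln(P₁/P₂) = 0.66 × 8.314 × ln(586/66.5) = 11.9 J/K.

ΔS_gas = 11.9 J/K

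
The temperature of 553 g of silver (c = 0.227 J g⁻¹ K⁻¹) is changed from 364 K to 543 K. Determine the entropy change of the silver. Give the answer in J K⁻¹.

ΔS = ∫dQ_rev/T = m c ln(T₂/T₁) = 553 × 0.227 × ln(543/364) = 50.2 J/K.

ΔS = 50.2 J/K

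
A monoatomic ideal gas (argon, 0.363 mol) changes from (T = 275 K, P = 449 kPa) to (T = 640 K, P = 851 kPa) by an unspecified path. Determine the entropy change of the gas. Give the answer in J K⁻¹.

ΔS = nC_p ln(T₂/T₁) − nR ln(P₂/P₁), with C_p = 5R/2 = 20.79 J mol⁻¹ K⁻¹ for a monoatomic ideal gas.
ΔS = 0.363 × [20.79 × ln(640/275) − 8.314 × ln(851/449)] = 4.44 J/K.

ΔS = 4.44 J/K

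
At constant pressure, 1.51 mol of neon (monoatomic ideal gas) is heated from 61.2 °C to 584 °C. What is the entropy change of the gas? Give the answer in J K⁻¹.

ΔS = 29.5 J/K

In kelvin: T₁ = 334.35 K, T₂ = 857.15 K. At constant pressure, ΔS = nC_p ln(T₂/T₁) with C_p = 5R/2 = 20.79 J mol⁻¹ K⁻¹.
ΔS = 1.51 × 20.79 × ln(857.15/334.35) = 29.5 J/K.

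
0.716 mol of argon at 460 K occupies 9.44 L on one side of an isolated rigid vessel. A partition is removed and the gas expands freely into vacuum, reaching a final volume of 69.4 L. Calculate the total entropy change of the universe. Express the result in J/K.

No heat is exchanged and no work is done, so the ideal-gas temperature stays constant.
Entropy is a state function; using a reversible isothermal path, ΔS_gas = nR ln(V₂/V₁) = 0.716 × 8.314 × ln(69.4/9.44) = 11.9 J/K.
The insulated surroundings exchange no heat, so ΔS_surr = 0 and ΔS_universe = ΔS_gas.

ΔS_universe = 11.9 J/K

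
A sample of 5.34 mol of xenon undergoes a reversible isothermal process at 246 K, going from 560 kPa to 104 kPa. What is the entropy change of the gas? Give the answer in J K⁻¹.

ΔS_gas = 74.7 J/K

For an isothermal ideal gas ΔS_gas = nR ln(P₁/P₂) = 5.34 × 8.314 × ln(560/104) = 74.7 J/K.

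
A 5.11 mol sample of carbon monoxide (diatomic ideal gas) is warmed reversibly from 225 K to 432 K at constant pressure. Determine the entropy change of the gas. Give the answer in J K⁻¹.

At constant pressure, ΔS = nC_p ln(T₂/T₁) with C_p = 7R/2 = 29.1 J mol⁻¹ K⁻¹.
ΔS = 5.11 × 29.1 × ln(432/225) = 97 J/K.

ΔS = 97 J/K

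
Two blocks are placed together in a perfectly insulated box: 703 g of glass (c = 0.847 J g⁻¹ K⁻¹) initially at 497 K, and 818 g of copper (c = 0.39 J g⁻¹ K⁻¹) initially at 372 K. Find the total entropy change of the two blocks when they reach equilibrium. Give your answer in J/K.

ΔS_total = 8.44 J/K

Energy balance: T_f = (m₁c₁T₁ + m₂c₂T₂)/(m₁c₁ + m₂c₂) = 453.39 K.
ΔS₁ = m₁c₁ ln(T_f/T₁) = 595.441 × ln(453.39/497) = -54.68 J/K.
ΔS₂ = m₂c₂ ln(T_f/T₂) = 319.02 × ln(453.39/372) = 63.12 J/K.
ΔS_total = -54.68 + 63.12 = 8.44 J/K.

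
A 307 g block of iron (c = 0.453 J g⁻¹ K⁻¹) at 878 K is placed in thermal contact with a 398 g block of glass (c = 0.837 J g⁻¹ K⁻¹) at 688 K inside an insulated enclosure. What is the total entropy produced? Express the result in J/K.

ΔS_total = 3.01 J/K

Energy balance: T_f = (m₁c₁T₁ + m₂c₂T₂)/(m₁c₁ + m₂c₂) = 743.96 K.
ΔS₁ = m₁c₁ ln(T_f/T₁) = 139.071 × ln(743.96/878) = -23.04 J/K.
ΔS₂ = m₂c₂ ln(T_f/T₂) = 333.126 × ln(743.96/688) = 26.05 J/K.
ΔS_total = -23.04 + 26.05 = 3.01 J/K.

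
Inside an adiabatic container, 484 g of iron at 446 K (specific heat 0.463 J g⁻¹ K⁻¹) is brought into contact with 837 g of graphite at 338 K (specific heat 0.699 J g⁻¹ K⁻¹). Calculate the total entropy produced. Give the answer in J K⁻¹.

ΔS_total = 6.48 J/K

Energy balance: T_f = (m₁c₁T₁ + m₂c₂T₂)/(m₁c₁ + m₂c₂) = 367.91 K.
ΔS₁ = m₁c₁ ln(T_f/T₁) = 224.092 × ln(367.91/446) = -43.13 J/K.
ΔS₂ = m₂c₂ ln(T_f/T₂) = 585.063 × ln(367.91/338) = 49.61 J/K.
ΔS_total = -43.13 + 49.61 = 6.48 J/K.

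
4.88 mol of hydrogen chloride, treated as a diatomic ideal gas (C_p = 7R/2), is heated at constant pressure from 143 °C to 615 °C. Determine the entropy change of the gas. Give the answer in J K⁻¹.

ΔS = 108 J/K

In kelvin: T₁ = 416.15 K, T₂ = 888.15 K. At constant pressure, ΔS = nC_p ln(T₂/T₁) with C_p = 7R/2 = 29.1 J mol⁻¹ K⁻¹.
ΔS = 4.88 × 29.1 × ln(888.15/416.15) = 108 J/K.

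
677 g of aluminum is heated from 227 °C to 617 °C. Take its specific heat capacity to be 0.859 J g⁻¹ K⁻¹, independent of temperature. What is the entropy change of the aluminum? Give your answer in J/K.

In kelvin: T₁ = 500.15 K, T₂ = 890.15 K. ΔS = ∫dQ_rev/T = m c ln(T₂/T₁) = 677 × 0.859 × ln(890.15/500.15) = 335 J/K.

ΔS = 335 J/K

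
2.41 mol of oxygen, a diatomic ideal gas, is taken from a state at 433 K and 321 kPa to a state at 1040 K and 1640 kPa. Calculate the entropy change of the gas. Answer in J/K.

ΔS = 28.8 J/K

ΔS = nC_p ln(T₂/T₁) − nR ln(P₂/P₁), with C_p = 7R/2 = 29.1 J mol⁻¹ K⁻¹ for a diatomic ideal gas.
ΔS = 2.41 × [29.1 × ln(1040/433) − 8.314 × ln(1640/321)] = 28.8 J/K.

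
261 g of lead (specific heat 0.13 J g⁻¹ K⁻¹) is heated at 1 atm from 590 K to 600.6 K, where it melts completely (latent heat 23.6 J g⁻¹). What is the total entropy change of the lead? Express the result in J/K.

ΔS = 10.9 J/K

Warming step: ΔS₁ = m c ln(T_tr/T_i) = 261 × 0.13 × ln(600.6/590) = 0.6042 J/K.
Phase change: ΔS₂ = +mL/T_tr = 261 × 23.6 / 600.6 = 10.26 J/K.
ΔS_total = (0.6042) + (10.26) = 10.9 J/K.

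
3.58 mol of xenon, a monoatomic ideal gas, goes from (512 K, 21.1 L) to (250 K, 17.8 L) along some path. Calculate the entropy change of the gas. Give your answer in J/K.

Entropy is a state function: ΔS = nC_V ln(T₂/T₁) + nR ln(V₂/V₁), with C_V = 3R/2 = 12.47 J mol⁻¹ K⁻¹ for a monoatomic ideal gas.
ΔS = 3.58 × [12.47 × ln(250/512) + 8.314 × ln(17.8/21.1)] = -37.1 J/K.

ΔS = -37.1 J/K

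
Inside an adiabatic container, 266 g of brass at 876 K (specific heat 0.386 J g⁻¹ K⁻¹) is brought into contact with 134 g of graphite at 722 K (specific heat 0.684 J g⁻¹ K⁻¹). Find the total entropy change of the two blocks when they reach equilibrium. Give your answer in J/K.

Energy balance: T_f = (m₁c₁T₁ + m₂c₂T₂)/(m₁c₁ + m₂c₂) = 803.37 K.
ΔS₁ = m₁c₁ ln(T_f/T₁) = 102.676 × ln(803.37/876) = -8.8871 J/K.
ΔS₂ = m₂c₂ ln(T_f/T₂) = 91.656 × ln(803.37/722) = 9.7876 J/K.
ΔS_total = -8.8871 + 9.7876 = 0.9 J/K.

ΔS_total = 0.9 J/K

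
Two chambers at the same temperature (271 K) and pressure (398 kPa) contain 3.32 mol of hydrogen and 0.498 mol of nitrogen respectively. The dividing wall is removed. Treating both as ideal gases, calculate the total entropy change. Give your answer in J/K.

ΔS_mix = 12.3 J/K

Mole fractions: x_A = 3.32/3.82 = 0.87, x_B = 0.13.
ΔS_mix = −R(n_A ln x_A + n_B ln x_B) = −8.314 × (3.32 ln 0.87 + 0.498 ln 0.13) = 12.3 J/K.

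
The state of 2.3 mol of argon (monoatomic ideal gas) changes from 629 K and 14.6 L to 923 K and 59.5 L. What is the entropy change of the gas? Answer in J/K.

ΔS = 37.9 J/K

Entropy is a state function: ΔS = nC_V ln(T₂/T₁) + nR ln(V₂/V₁), with C_V = 3R/2 = 12.47 J mol⁻¹ K⁻¹ for a monoatomic ideal gas.
ΔS = 2.3 × [12.47 × ln(923/629) + 8.314 × ln(59.5/14.6)] = 37.9 J/K.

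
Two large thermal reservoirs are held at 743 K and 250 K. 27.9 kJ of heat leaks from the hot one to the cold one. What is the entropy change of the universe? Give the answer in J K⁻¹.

ΔS_total = 74 J/K

ΔS_hot = −Q/T_H = −27900/743 = -37.55 J/K and ΔS_cold = +Q/T_C = 27900/250 = 111.6 J/K.
ΔS_total = -37.55 + 111.6 = 74 J/K, positive as the second law requires.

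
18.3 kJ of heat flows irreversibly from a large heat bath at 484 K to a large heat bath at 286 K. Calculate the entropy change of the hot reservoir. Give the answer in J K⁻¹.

ΔS_hot = -37.8 J/K

The hot reservoir loses heat Q, so ΔS_hot = −Q/T_H = −18300/484 = -37.8 J/K.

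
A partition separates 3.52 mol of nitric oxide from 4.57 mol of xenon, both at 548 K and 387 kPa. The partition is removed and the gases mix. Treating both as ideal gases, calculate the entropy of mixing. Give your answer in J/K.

Mole fractions: x_A = 3.52/8.09 = 0.435, x_B = 0.565.
ΔS_mix = −R(n_A ln x_A + n_B ln x_B) = −8.314 × (3.52 ln 0.435 + 4.57 ln 0.565) = 46.1 J/K.

ΔS_mix = 46.1 J/K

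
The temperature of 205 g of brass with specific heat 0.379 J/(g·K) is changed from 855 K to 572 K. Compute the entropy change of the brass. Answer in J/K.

ΔS = ∫dQ_rev/T = m c ln(T₂/T₁) = 205 × 0.379 × ln(572/855) = -31.2 J/K.

ΔS = -31.2 J/K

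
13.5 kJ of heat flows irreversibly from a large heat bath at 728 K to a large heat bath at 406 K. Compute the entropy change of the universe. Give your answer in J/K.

ΔS_total = 14.7 J/K

ΔS_hot = −Q/T_H = −13500/728 = -18.54 J/K and ΔS_cold = +Q/T_C = 13500/406 = 33.25 J/K.
ΔS_total = -18.54 + 33.25 = 14.7 J/K, positive as the second law requires.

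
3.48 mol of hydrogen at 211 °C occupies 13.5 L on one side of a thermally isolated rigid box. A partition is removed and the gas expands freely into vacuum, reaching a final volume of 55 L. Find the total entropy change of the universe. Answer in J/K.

No heat is exchanged and no work is done, so the ideal-gas temperature stays constant.
Entropy is a state function; using a reversible isothermal path, ΔS_gas = nR ln(V₂/V₁) = 3.48 × 8.314 × ln(55/13.5) = 40.6 J/K.
The insulated surroundings exchange no heat, so ΔS_surr = 0 and ΔS_universe = ΔS_gas.

ΔS_universe = 40.6 J/K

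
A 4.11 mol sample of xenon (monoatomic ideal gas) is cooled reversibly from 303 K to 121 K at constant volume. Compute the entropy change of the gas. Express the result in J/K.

At constant volume, ΔS = nC_V ln(T₂/T₁) with C_V = 3R/2 = 12.47 J mol⁻¹ K⁻¹.
ΔS = 4.11 × 12.47 × ln(121/303) = -47 J/K.

ΔS = -47 J/K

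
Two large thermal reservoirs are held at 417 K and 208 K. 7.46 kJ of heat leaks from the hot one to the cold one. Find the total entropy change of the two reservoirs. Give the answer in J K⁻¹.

ΔS_total = 18 J/K

ΔS_hot = −Q/T_H = −7460/417 = -17.89 J/K and ΔS_cold = +Q/T_C = 7460/208 = 35.87 J/K.
ΔS_total = -17.89 + 35.87 = 18 J/K, positive as the second law requires.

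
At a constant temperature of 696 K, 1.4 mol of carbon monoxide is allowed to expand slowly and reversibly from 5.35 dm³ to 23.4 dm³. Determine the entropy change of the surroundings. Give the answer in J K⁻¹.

ΔS_surr = -17.2 J/K

For an isothermal ideal gas ΔS_gas = nR ln(V₂/V₁) = 1.4 × 8.314 × ln(23.4/5.35) = 17.2 J/K.
The process is reversible, so ΔS_surr = −ΔS_gas = -17.2 J/K and ΔS_universe = 0.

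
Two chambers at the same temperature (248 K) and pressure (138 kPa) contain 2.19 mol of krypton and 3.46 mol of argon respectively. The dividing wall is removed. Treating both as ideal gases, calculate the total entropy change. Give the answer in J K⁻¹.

ΔS_mix = 31.4 J/K

Mole fractions: x_A = 2.19/5.65 = 0.388, x_B = 0.612.
ΔS_mix = −R(n_A ln x_A + n_B ln x_B) = −8.314 × (2.19 ln 0.388 + 3.46 ln 0.612) = 31.4 J/K.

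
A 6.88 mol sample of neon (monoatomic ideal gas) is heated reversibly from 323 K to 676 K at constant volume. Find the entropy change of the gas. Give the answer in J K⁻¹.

ΔS = 63.4 J/K

At constant volume, ΔS = nC_V ln(T₂/T₁) with C_V = 3R/2 = 12.47 J mol⁻¹ K⁻¹.
ΔS = 6.88 × 12.47 × ln(676/323) = 63.4 J/K.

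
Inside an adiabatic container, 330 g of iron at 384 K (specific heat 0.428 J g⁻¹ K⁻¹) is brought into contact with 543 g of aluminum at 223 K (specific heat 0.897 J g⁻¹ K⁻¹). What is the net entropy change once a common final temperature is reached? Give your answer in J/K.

Energy balance: T_f = (m₁c₁T₁ + m₂c₂T₂)/(m₁c₁ + m₂c₂) = 259.19 K.
ΔS₁ = m₁c₁ ln(T_f/T₁) = 141.24 × ln(259.19/384) = -55.52 J/K.
ΔS₂ = m₂c₂ ln(T_f/T₂) = 487.071 × ln(259.19/223) = 73.25 J/K.
ΔS_total = -55.52 + 73.25 = 17.7 J/K.

ΔS_total = 17.7 J/K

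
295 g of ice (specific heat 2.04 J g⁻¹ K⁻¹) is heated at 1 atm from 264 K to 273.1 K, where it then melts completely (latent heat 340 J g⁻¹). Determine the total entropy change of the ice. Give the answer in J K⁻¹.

ΔS = 388 J/K

Warming step: ΔS₁ = m c ln(T_tr/T_i) = 295 × 2.04 × ln(273.1/264) = 20.39 J/K.
Phase change: ΔS₂ = +mL/T_tr = 295 × 340 / 273.1 = 367.3 J/K.
ΔS_total = (20.39) + (367.3) = 388 J/K.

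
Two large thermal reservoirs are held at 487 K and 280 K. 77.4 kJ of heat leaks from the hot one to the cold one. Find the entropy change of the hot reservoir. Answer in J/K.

The hot reservoir loses heat Q, so ΔS_hot = −Q/T_H = −77400/487 = -159 J/K.

ΔS_hot = -159 J/K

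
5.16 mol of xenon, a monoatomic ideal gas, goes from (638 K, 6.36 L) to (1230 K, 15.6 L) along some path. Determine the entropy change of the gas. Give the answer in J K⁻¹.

ΔS = 80.7 J/K

Entropy is a state function: ΔS = nC_V ln(T₂/T₁) + nR ln(V₂/V₁), with C_V = 3R/2 = 12.47 J mol⁻¹ K⁻¹ for a monoatomic ideal gas.
ΔS = 5.16 × [12.47 × ln(1230/638) + 8.314 × ln(15.6/6.36)] = 80.7 J/K.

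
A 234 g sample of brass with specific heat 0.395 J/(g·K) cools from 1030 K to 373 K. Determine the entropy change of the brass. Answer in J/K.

ΔS = ∫dQ_rev/T = m c ln(T₂/T₁) = 234 × 0.395 × ln(373/1030) = -93.9 J/K.

ΔS = -93.9 J/K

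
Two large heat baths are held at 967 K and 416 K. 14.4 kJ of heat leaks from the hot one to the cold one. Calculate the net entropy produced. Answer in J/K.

ΔS_hot = −Q/T_H = −14400/967 = -14.89 J/K and ΔS_cold = +Q/T_C = 14400/416 = 34.62 J/K.
ΔS_total = -14.89 + 34.62 = 19.7 J/K, positive as the second law requires.

ΔS_total = 19.7 J/K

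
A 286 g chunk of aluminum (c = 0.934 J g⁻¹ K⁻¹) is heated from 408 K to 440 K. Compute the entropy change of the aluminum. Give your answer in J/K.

ΔS = ∫dQ_rev/T = m c ln(T₂/T₁) = 286 × 0.934 × ln(440/408) = 20.2 J/K.

ΔS = 20.2 J/K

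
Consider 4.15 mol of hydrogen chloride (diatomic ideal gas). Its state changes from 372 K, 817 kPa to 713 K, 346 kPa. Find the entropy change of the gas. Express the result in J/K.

ΔS = 108 J/K

ΔS = nC_p ln(T₂/T₁) − nR ln(P₂/P₁), with C_p = 7R/2 = 29.1 J mol⁻¹ K⁻¹ for a diatomic ideal gas.
ΔS = 4.15 × [29.1 × ln(713/372) − 8.314 × ln(346/817)] = 108 J/K.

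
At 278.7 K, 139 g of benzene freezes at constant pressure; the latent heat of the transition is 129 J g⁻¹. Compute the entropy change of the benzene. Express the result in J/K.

ΔS = -64.3 J/K

Heat released by the substance: Q = −mL = −139 × 129 = −17931 J.
At constant T, ΔS = Q_rev/T = −17931 / 278.7 = -64.3 J/K.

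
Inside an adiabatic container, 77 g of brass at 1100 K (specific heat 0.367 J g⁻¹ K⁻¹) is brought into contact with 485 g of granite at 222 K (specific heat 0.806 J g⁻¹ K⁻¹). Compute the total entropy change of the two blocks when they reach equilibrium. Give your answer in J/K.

Energy balance: T_f = (m₁c₁T₁ + m₂c₂T₂)/(m₁c₁ + m₂c₂) = 281.19 K.
ΔS₁ = m₁c₁ ln(T_f/T₁) = 28.259 × ln(281.19/1100) = -38.546 J/K.
ΔS₂ = m₂c₂ ln(T_f/T₂) = 390.91 × ln(281.19/222) = 92.395 J/K.
ΔS_total = -38.546 + 92.395 = 53.8 J/K.

ΔS_total = 53.8 J/K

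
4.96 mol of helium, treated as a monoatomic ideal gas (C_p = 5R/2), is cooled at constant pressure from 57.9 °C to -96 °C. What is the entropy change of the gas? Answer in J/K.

ΔS = -64.5 J/K

In kelvin: T₁ = 331.05 K, T₂ = 177.15 K. At constant pressure, ΔS = nC_p ln(T₂/T₁) with C_p = 5R/2 = 20.79 J mol⁻¹ K⁻¹.
ΔS = 4.96 × 20.79 × ln(177.15/331.05) = -64.5 J/K.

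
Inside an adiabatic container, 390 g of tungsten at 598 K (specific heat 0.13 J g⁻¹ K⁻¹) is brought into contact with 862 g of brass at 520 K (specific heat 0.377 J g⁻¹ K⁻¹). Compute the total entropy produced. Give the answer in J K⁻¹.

Energy balance: T_f = (m₁c₁T₁ + m₂c₂T₂)/(m₁c₁ + m₂c₂) = 530.53 K.
ΔS₁ = m₁c₁ ln(T_f/T₁) = 50.7 × ln(530.53/598) = -6.07 J/K.
ΔS₂ = m₂c₂ ln(T_f/T₂) = 324.974 × ln(530.53/520) = 6.513 J/K.
ΔS_total = -6.07 + 6.513 = 0.443 J/K.

ΔS_total = 0.443 J/K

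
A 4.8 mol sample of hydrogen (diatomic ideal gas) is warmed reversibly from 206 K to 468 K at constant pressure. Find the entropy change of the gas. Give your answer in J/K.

ΔS = 115 J/K

At constant pressure, ΔS = nC_p ln(T₂/T₁) with C_p = 7R/2 = 29.1 J mol⁻¹ K⁻¹.
ΔS = 4.8 × 29.1 × ln(468/206) = 115 J/K.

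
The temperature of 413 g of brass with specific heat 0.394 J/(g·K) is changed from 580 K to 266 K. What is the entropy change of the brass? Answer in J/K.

ΔS = -127 J/K

ΔS = ∫dQ_rev/T = m c ln(T₂/T₁) = 413 × 0.394 × ln(266/580) = -127 J/K.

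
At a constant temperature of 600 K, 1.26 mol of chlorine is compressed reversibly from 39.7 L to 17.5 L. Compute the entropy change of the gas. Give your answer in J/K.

For an isothermal ideal gas ΔS_gas = nR ln(V₂/V₁) = 1.26 × 8.314 × ln(17.5/39.7) = -8.58 J/K.

ΔS_gas = -8.58 J/K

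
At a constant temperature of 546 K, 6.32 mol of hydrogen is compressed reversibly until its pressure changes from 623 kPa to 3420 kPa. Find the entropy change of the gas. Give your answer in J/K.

ΔS_gas = -89.5 J/K

For an isothermal ideal gas ΔS_gas = nR ln(P₁/P₂) = 6.32 × 8.314 × ln(623/3420) = -89.5 J/K.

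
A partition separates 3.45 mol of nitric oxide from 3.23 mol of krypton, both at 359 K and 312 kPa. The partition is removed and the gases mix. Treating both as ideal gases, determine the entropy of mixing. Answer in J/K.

Mole fractions: x_A = 3.45/6.68 = 0.516, x_B = 0.484.
ΔS_mix = −R(n_A ln x_A + n_B ln x_B) = −8.314 × (3.45 ln 0.516 + 3.23 ln 0.484) = 38.5 J/K.

ΔS_mix = 38.5 J/K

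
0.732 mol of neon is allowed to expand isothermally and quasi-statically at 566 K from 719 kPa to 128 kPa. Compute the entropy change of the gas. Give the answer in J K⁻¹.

For an isothermal ideal gas ΔS_gas = nR ln(P₁/P₂) = 0.732 × 8.314 × ln(719/128) = 10.5 J/K.

ΔS_gas = 10.5 J/K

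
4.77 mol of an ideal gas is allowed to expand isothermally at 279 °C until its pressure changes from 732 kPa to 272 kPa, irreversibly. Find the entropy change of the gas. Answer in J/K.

Entropy is a state function, so ΔS_gas depends only on the end states.
For an isothermal ideal gas ΔS_gas = nR ln(P₁/P₂) = 4.77 × 8.314 × ln(732/272) = 39.3 J/K.

ΔS_gas = 39.3 J/K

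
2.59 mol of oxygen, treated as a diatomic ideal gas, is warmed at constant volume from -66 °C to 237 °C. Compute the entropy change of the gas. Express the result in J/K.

ΔS = 48.5 J/K

In kelvin: T₁ = 207.15 K, T₂ = 510.15 K. At constant volume, ΔS = nC_V ln(T₂/T₁) with C_V = 5R/2 = 20.79 J mol⁻¹ K⁻¹.
ΔS = 2.59 × 20.79 × ln(510.15/207.15) = 48.5 J/K.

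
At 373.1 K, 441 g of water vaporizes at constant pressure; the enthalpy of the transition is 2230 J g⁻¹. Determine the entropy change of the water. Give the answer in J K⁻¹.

ΔS = 2640 J/K

Heat absorbed by the substance: Q = mL = 441 × 2230 = 983430 J.
At constant T, ΔS = Q_rev/T = 983430 / 373.1 = 2640 J/K.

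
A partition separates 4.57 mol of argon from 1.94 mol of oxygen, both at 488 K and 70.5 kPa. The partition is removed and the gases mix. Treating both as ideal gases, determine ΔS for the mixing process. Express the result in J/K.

ΔS_mix = 33 J/K

Mole fractions: x_A = 4.57/6.51 = 0.702, x_B = 0.298.
ΔS_mix = −R(n_A ln x_A + n_B ln x_B) = −8.314 × (4.57 ln 0.702 + 1.94 ln 0.298) = 33 J/K.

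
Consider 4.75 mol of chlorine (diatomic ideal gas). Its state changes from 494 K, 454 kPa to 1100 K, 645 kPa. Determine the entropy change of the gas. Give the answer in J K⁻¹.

ΔS = 96.8 J/K

ΔS = nC_p ln(T₂/T₁) − nR ln(P₂/P₁), with C_p = 7R/2 = 29.1 J mol⁻¹ K⁻¹ for a diatomic ideal gas.
ΔS = 4.75 × [29.1 × ln(1100/494) − 8.314 × ln(645/454)] = 96.8 J/K.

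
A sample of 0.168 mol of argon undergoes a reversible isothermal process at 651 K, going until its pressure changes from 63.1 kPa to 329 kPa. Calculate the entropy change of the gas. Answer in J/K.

For an isothermal ideal gas ΔS_gas = nR ln(P₁/P₂) = 0.168 × 8.314 × ln(63.1/329) = -2.31 J/K.

ΔS_gas = -2.31 J/K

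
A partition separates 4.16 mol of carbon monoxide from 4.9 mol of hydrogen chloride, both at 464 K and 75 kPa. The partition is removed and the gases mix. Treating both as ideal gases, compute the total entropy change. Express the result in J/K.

Mole fractions: x_A = 4.16/9.06 = 0.459, x_B = 0.541.
ΔS_mix = −R(n_A ln x_A + n_B ln x_B) = −8.314 × (4.16 ln 0.459 + 4.9 ln 0.541) = 52 J/K.

ΔS_mix = 52 J/K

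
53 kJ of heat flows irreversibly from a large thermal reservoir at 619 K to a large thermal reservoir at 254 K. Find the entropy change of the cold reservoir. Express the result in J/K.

ΔS_cold = 209 J/K

The cold reservoir gains heat Q, so ΔS_cold = +Q/T_C = 53000/254 = 209 J/K.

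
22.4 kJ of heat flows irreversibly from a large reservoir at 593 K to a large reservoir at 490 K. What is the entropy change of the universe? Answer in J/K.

ΔS_hot = −Q/T_H = −22400/593 = -37.77 J/K and ΔS_cold = +Q/T_C = 22400/490 = 45.71 J/K.
ΔS_total = -37.77 + 45.71 = 7.94 J/K, positive as the second law requires.

ΔS_total = 7.94 J/K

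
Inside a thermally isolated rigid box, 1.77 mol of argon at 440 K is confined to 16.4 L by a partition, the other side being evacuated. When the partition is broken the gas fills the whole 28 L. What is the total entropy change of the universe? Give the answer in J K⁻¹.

ΔS_universe = 7.87 J/K

No heat is exchanged and no work is done, so the ideal-gas temperature stays constant.
Entropy is a state function; using a reversible isothermal path, ΔS_gas = nR ln(V₂/V₁) = 1.77 × 8.314 × ln(28/16.4) = 7.87 J/K.
The insulated surroundings exchange no heat, so ΔS_surr = 0 and ΔS_universe = ΔS_gas.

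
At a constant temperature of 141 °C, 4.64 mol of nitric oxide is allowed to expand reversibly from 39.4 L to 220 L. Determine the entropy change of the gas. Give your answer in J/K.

For an isothermal ideal gas ΔS_gas = nR ln(V₂/V₁) = 4.64 × 8.314 × ln(220/39.4) = 66.3 J/K.

ΔS_gas = 66.3 J/K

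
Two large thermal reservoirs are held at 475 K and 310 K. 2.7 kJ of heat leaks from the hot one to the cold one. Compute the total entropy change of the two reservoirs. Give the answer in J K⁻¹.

ΔS_hot = −Q/T_H = −2700/475 = -5.684 J/K and ΔS_cold = +Q/T_C = 2700/310 = 8.71 J/K.
ΔS_total = -5.684 + 8.71 = 3.03 J/K, positive as the second law requires.

ΔS_total = 3.03 J/K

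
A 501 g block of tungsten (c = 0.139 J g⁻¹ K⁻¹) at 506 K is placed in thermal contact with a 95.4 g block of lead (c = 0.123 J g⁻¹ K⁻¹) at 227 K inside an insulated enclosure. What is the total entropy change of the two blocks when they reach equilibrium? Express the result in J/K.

Energy balance: T_f = (m₁c₁T₁ + m₂c₂T₂)/(m₁c₁ + m₂c₂) = 465.77 K.
ΔS₁ = m₁c₁ ln(T_f/T₁) = 69.639 × ln(465.77/506) = -5.77 J/K.
ΔS₂ = m₂c₂ ln(T_f/T₂) = 11.7342 × ln(465.77/227) = 8.434 J/K.
ΔS_total = -5.77 + 8.434 = 2.66 J/K.

ΔS_total = 2.66 J/K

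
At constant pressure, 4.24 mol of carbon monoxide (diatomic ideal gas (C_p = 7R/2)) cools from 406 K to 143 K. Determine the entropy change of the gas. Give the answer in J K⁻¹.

ΔS = -129 J/K

At constant pressure, ΔS = nC_p ln(T₂/T₁) with C_p = 7R/2 = 29.1 J mol⁻¹ K⁻¹.
ΔS = 4.24 × 29.1 × ln(143/406) = -129 J/K.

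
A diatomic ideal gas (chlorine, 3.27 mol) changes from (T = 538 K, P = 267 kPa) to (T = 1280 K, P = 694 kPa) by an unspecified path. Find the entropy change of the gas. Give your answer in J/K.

ΔS = 56.5 J/K

ΔS = nC_p ln(T₂/T₁) − nR ln(P₂/P₁), with C_p = 7R/2 = 29.1 J mol⁻¹ K⁻¹ for a diatomic ideal gas.
ΔS = 3.27 × [29.1 × ln(1280/538) − 8.314 × ln(694/267)] = 56.5 J/K.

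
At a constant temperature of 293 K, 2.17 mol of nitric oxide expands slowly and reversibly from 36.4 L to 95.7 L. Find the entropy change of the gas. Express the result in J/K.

For an isothermal ideal gas ΔS_gas = nR ln(V₂/V₁) = 2.17 × 8.314 × ln(95.7/36.4) = 17.4 J/K.

ΔS_gas = 17.4 J/K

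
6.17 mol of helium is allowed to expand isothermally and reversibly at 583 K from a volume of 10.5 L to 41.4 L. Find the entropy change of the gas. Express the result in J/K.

ΔS_gas = 70.4 J/K

For an isothermal ideal gas ΔS_gas = nR ln(V₂/V₁) = 6.17 × 8.314 × ln(41.4/10.5) = 70.4 J/K.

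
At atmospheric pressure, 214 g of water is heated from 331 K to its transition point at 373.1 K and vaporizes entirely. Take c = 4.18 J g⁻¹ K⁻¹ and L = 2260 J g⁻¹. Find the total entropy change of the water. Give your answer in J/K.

ΔS = 1400 J/K

Warming step: ΔS₁ = m c ln(T_tr/T_i) = 214 × 4.18 × ln(373.1/331) = 107.1 J/K.
Phase change: ΔS₂ = +mL/T_tr = 214 × 2260 / 373.1 = 1296 J/K.
ΔS_total = (107.1) + (1296) = 1400 J/K.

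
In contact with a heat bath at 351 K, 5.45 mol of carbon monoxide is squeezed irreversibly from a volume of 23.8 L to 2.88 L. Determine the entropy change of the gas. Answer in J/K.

Entropy is a state function, so ΔS_gas depends only on the end states.
For an isothermal ideal gas ΔS_gas = nR ln(V₂/V₁) = 5.45 × 8.314 × ln(2.88/23.8) = -95.7 J/K.

ΔS_gas = -95.7 J/K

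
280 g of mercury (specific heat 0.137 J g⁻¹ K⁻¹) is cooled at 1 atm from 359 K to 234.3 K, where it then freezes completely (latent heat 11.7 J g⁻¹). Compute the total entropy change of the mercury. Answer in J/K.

ΔS = -30.4 J/K

Cooling step: ΔS₁ = m c ln(T_tr/T_i) = 280 × 0.137 × ln(234.3/359) = -16.37 J/K.
Phase change: ΔS₂ = −mL/T_tr = −280 × 11.7 / 234.3 = -13.98 J/K.
ΔS_total = (-16.37) + (-13.98) = -30.4 J/K.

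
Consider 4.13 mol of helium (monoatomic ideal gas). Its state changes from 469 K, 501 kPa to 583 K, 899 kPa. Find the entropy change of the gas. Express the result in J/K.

ΔS = -1.4 J/K

ΔS = nC_p ln(T₂/T₁) − nR ln(P₂/P₁), with C_p = 5R/2 = 20.79 J mol⁻¹ K⁻¹ for a monoatomic ideal gas.
ΔS = 4.13 × [20.79 × ln(583/469) − 8.314 × ln(899/501)] = -1.4 J/K.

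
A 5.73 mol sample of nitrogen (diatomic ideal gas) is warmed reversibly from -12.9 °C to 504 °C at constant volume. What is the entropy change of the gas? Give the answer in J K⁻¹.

ΔS = 130 J/K

In kelvin: T₁ = 260.25 K, T₂ = 777.15 K. At constant volume, ΔS = nC_V ln(T₂/T₁) with C_V = 5R/2 = 20.79 J mol⁻¹ K⁻¹.
ΔS = 5.73 × 20.79 × ln(777.15/260.25) = 130 J/K.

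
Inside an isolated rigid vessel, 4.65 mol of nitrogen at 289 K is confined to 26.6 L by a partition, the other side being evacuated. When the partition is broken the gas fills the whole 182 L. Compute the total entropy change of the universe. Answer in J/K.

ΔS_universe = 74.3 J/K

For an ideal gas in free expansion Q = 0 and W = 0, so T is unchanged.
Entropy is a state function; using a reversible isothermal path, ΔS_gas = nR ln(V₂/V₁) = 4.65 × 8.314 × ln(182/26.6) = 74.3 J/K.
The insulated surroundings exchange no heat, so ΔS_surr = 0 and ΔS_universe = ΔS_gas.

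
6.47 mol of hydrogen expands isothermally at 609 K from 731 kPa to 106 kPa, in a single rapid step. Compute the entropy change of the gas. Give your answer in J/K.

ΔS_gas = 104 J/K

Entropy is a state function, so ΔS_gas depends only on the end states.
For an isothermal ideal gas ΔS_gas = nR ln(P₁/P₂) = 6.47 × 8.314 × ln(731/106) = 104 J/K.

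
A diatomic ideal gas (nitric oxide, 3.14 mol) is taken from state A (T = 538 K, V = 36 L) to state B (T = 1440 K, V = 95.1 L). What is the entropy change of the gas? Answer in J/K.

ΔS = 89.6 J/K

Entropy is a state function: ΔS = nC_V ln(T₂/T₁) + nR ln(V₂/V₁), with C_V = 5R/2 = 20.79 J mol⁻¹ K⁻¹ for a diatomic ideal gas.
ΔS = 3.14 × [20.79 × ln(1440/538) + 8.314 × ln(95.1/36)] = 89.6 J/K.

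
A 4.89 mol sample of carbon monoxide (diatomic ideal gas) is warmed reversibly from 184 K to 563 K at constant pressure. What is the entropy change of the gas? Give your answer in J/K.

ΔS = 159 J/K

At constant pressure, ΔS = nC_p ln(T₂/T₁) with C_p = 7R/2 = 29.1 J mol⁻¹ K⁻¹.
ΔS = 4.89 × 29.1 × ln(563/184) = 159 J/K.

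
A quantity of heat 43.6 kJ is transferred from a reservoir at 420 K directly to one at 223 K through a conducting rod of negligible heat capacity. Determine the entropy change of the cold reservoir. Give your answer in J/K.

The cold reservoir gains heat Q, so ΔS_cold = +Q/T_C = 43600/223 = 196 J/K.

ΔS_cold = 196 J/K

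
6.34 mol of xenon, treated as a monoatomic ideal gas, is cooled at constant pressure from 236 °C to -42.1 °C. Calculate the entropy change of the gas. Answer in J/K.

ΔS = -104 J/K

In kelvin: T₁ = 509.15 K, T₂ = 231.05 K. At constant pressure, ΔS = nC_p ln(T₂/T₁) with C_p = 5R/2 = 20.79 J mol⁻¹ K⁻¹.
ΔS = 6.34 × 20.79 × ln(231.05/509.15) = -104 J/K.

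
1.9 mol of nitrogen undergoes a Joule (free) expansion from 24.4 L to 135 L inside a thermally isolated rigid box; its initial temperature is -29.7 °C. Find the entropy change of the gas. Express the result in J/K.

No heat is exchanged and no work is done, so the ideal-gas temperature stays constant.
Entropy is a state function; using a reversible isothermal path, ΔS_gas = nR ln(V₂/V₁) = 1.9 × 8.314 × ln(135/24.4) = 27 J/K.

ΔS_gas = 27 J/K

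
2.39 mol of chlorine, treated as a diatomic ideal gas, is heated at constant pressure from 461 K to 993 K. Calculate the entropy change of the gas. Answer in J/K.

At constant pressure, ΔS = nC_p ln(T₂/T₁) with C_p = 7R/2 = 29.1 J mol⁻¹ K⁻¹.
ΔS = 2.39 × 29.1 × ln(993/461) = 53.4 J/K.

ΔS = 53.4 J/K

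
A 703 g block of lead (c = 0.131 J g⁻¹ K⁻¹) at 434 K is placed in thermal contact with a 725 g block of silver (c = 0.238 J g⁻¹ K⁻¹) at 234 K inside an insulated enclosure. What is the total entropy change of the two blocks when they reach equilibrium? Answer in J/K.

ΔS_total = 12 J/K

Energy balance: T_f = (m₁c₁T₁ + m₂c₂T₂)/(m₁c₁ + m₂c₂) = 303.6 K.
ΔS₁ = m₁c₁ ln(T_f/T₁) = 92.093 × ln(303.6/434) = -32.91 J/K.
ΔS₂ = m₂c₂ ln(T_f/T₂) = 172.55 × ln(303.6/234) = 44.93 J/K.
ΔS_total = -32.91 + 44.93 = 12 J/K.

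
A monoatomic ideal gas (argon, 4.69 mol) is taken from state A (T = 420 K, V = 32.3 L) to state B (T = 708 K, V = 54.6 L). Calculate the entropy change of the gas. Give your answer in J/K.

Entropy is a state function: ΔS = nC_V ln(T₂/T₁) + nR ln(V₂/V₁), with C_V = 3R/2 = 12.47 J mol⁻¹ K⁻¹ for a monoatomic ideal gas.
ΔS = 4.69 × [12.47 × ln(708/420) + 8.314 × ln(54.6/32.3)] = 51 J/K.

ΔS = 51 J/K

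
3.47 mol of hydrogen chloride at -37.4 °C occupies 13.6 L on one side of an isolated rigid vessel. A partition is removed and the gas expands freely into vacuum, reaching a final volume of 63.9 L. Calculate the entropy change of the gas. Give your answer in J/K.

ΔS_gas = 44.6 J/K

For an ideal gas in free expansion Q = 0 and W = 0, so T is unchanged.
Entropy is a state function; using a reversible isothermal path, ΔS_gas = nR ln(V₂/V₁) = 3.47 × 8.314 × ln(63.9/13.6) = 44.6 J/K.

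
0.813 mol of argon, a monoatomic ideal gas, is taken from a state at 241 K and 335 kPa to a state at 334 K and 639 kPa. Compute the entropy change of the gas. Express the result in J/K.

ΔS = nC_p ln(T₂/T₁) − nR ln(P₂/P₁), with C_p = 5R/2 = 20.79 J mol⁻¹ K⁻¹ for a monoatomic ideal gas.
ΔS = 0.813 × [20.79 × ln(334/241) − 8.314 × ln(639/335)] = 1.15 J/K.

ΔS = 1.15 J/K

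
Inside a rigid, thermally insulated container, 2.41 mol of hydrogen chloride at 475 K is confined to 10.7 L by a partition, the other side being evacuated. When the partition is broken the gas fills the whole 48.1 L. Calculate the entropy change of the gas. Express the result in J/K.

No heat is exchanged and no work is done, so the ideal-gas temperature stays constant.
Entropy is a state function; using a reversible isothermal path, ΔS_gas = nR ln(V₂/V₁) = 2.41 × 8.314 × ln(48.1/10.7) = 30.1 J/K.

ΔS_gas = 30.1 J/K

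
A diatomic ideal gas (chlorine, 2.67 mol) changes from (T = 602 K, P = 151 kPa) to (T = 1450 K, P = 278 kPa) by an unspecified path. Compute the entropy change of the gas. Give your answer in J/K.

ΔS = nC_p ln(T₂/T₁) − nR ln(P₂/P₁), with C_p = 7R/2 = 29.1 J mol⁻¹ K⁻¹ for a diatomic ideal gas.
ΔS = 2.67 × [29.1 × ln(1450/602) − 8.314 × ln(278/151)] = 54.7 J/K.

ΔS = 54.7 J/K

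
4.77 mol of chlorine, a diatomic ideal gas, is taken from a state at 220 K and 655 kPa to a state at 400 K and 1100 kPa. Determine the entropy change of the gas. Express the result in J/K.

ΔS = nC_p ln(T₂/T₁) − nR ln(P₂/P₁), with C_p = 7R/2 = 29.1 J mol⁻¹ K⁻¹ for a diatomic ideal gas.
ΔS = 4.77 × [29.1 × ln(400/220) − 8.314 × ln(1100/655)] = 62.4 J/K.

ΔS = 62.4 J/K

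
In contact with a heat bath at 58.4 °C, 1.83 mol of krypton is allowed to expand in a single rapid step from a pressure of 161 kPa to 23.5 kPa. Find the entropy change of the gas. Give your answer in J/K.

Entropy is a state function, so ΔS_gas depends only on the end states.
For an isothermal ideal gas ΔS_gas = nR ln(P₁/P₂) = 1.83 × 8.314 × ln(161/23.5) = 29.3 J/K.

ΔS_gas = 29.3 J/K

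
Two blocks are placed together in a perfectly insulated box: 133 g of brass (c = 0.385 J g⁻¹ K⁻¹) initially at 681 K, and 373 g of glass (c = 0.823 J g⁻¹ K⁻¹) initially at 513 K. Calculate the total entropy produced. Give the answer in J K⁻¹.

Energy balance: T_f = (m₁c₁T₁ + m₂c₂T₂)/(m₁c₁ + m₂c₂) = 537.02 K.
ΔS₁ = m₁c₁ ln(T_f/T₁) = 51.205 × ln(537.02/681) = -12.163 J/K.
ΔS₂ = m₂c₂ ln(T_f/T₂) = 306.979 × ln(537.02/513) = 14.045 J/K.
ΔS_total = -12.163 + 14.045 = 1.88 J/K.

ΔS_total = 1.88 J/K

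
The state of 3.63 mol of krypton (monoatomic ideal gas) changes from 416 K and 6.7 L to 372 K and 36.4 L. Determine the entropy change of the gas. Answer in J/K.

Entropy is a state function: ΔS = nC_V ln(T₂/T₁) + nR ln(V₂/V₁), with C_V = 3R/2 = 12.47 J mol⁻¹ K⁻¹ for a monoatomic ideal gas.
ΔS = 3.63 × [12.47 × ln(372/416) + 8.314 × ln(36.4/6.7)] = 46 J/K.

ΔS = 46 J/K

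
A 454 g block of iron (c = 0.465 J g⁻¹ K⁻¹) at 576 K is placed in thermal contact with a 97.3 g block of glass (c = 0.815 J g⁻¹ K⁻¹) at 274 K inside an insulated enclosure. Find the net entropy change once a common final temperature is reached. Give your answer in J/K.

ΔS_total = 14 J/K

Energy balance: T_f = (m₁c₁T₁ + m₂c₂T₂)/(m₁c₁ + m₂c₂) = 493.54 K.
ΔS₁ = m₁c₁ ln(T_f/T₁) = 211.11 × ln(493.54/576) = -32.619 J/K.
ΔS₂ = m₂c₂ ln(T_f/T₂) = 79.2995 × ln(493.54/274) = 46.665 J/K.
ΔS_total = -32.619 + 46.665 = 14 J/K.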